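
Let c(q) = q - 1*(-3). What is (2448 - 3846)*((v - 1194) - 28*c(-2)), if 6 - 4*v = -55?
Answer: 3374073/2 ≈ 1.6870e+6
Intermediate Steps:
v = 61/4 (v = 3/2 - 1/4*(-55) = 3/2 + 55/4 = 61/4 ≈ 15.250)
c(q) = 3 + q (c(q) = q + 3 = 3 + q)
(2448 - 3846)*((v - 1194) - 28*c(-2)) = (2448 - 3846)*((61/4 - 1194) - 28*(3 - 2)) = -1398*(-4715/4 - 28*1) = -1398*(-4715/4 - 28) = -1398*(-4827/4) = 3374073/2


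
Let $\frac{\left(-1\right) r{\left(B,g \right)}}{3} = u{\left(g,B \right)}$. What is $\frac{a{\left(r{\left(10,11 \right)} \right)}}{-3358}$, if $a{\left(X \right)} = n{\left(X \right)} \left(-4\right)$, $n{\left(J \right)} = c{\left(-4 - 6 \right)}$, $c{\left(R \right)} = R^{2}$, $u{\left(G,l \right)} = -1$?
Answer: $\frac{200}{1679} \approx 0.11912$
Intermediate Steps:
$n{\left(J \right)} = 100$ ($n{\left(J \right)} = \left(-4 - 6\right)^{2} = \left(-10\right)^{2} = 100$)
$r{\left(B,g \right)} = 3$ ($r{\left(B,g \right)} = \left(-3\right) \left(-1\right) = 3$)
$a{\left(X \right)} = -400$ ($a{\left(X \right)} = 100 \left(-4\right) = -400$)
$\frac{a{\left(r{\left(10,11 \right)} \right)}}{-3358} = - \frac{400}{-3358} = \left(-400\right) \left(- \frac{1}{3358}\right) = \frac{200}{1679}$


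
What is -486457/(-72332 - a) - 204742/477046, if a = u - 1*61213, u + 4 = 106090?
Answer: 104032789956/27956088215 ≈ 3.7213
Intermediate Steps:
u = 106086 (u = -4 + 106090 = 106086)
a = 44873 (a = 106086 - 1*61213 = 106086 - 61213 = 44873)
-486457/(-72332 - a) - 204742/477046 = -486457/(-72332 - 1*44873) - 204742/477046 = -486457/(-72332 - 44873) - 204742*1/477046 = -486457/(-117205) - 102371/238523 = -486457*(-1/117205) - 102371/238523 = 486457/117205 - 102371/238523 = 104032789956/27956088215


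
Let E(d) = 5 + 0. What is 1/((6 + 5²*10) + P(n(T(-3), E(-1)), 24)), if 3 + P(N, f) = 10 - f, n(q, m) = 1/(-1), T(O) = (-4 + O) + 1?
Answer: 1/239 ≈ 0.0041841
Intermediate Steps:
E(d) = 5
T(O) = -3 + O
n(q, m) = -1
P(N, f) = 7 - f (P(N, f) = -3 + (10 - f) = 7 - f)
1/((6 + 5²*10) + P(n(T(-3), E(-1)), 24)) = 1/((6 + 5²*10) + (7 - 1*24)) = 1/((6 + 25*10) + (7 - 24)) = 1/((6 + 250) - 17) = 1/(256 - 17) = 1/239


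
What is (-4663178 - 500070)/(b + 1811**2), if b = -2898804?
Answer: -5163248/380917 ≈ -13.555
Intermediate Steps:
(-4663178 - 500070)/(b + 1811**2) = (-4663178 - 500070)/(-2898804 + 1811**2) = -5163248/(-2898804 + 3279721) = -5163248/380917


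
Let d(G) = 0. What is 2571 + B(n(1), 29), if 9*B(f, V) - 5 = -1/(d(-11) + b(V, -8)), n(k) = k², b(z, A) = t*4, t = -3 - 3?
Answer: 555457/216 ≈ 2571.6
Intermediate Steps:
t = -6
b(z, A) = -24 (b(z, A) = -6*4 = -24)
B(f, V) = 121/216 (B(f, V) = 5/9 + (-1/(0 - 24))/9 = 5/9 + (-1/(-24))/9 = 5/9 + (-1*(-1/24))/9 = 5/9 + (⅑)*(1/24) = 5/9 + 1/216 = 121/216)
2571 + B(n(1), 29) = 2571 + 121/216 = 555457/216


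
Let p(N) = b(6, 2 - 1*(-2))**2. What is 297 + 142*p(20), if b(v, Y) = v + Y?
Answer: 14497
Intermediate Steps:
b(v, Y) = Y + v
p(N) = 100 (p(N) = ((2 - 1*(-2)) + 6)**2 = ((2 + 2) + 6)**2 = (4 + 6)**2 = 10**2 = 100)
297 + 142*p(20) = 297 + 142*100 = 297 + 14200 = 14497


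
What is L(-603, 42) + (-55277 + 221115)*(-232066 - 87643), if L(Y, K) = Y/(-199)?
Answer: -10550960326655/199 ≈ -5.3020e+10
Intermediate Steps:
L(Y, K) = -Y/199 (L(Y, K) = Y*(-1/199) = -Y/199)
L(-603, 42) + (-55277 + 221115)*(-232066 - 87643) = -1/199*(-603) + (-55277 + 221115)*(-232066 - 87643) = 603/199 + 165838*(-319709) = 603/199 - 53019901142 = -10550960326655/199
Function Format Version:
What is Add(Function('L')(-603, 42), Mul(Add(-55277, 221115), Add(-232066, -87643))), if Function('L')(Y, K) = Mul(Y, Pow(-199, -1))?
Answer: Rational(-10550960326655, 199) ≈ -5.3020e+10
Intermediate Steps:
Function('L')(Y, K) = Mul(Rational(-1, 199), Y) (Function('L')(Y, K) = Mul(Y, Rational(-1, 199)) = Mul(Rational(-1, 199), Y))
Add(Function('L')(-603, 42), Mul(Add(-55277, 221115), Add(-232066, -87643))) = Add(Mul(Rational(-1, 199), -603), Mul(Add(-55277, 221115), Add(-232066, -87643))) = Add(Rational(603, 199), Mul(165838, -319709)) = Add(Rational(603, 199), -53019901142) = Rational(-10550960326655, 199)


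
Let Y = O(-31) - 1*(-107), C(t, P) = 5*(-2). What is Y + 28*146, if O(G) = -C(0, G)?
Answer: 4205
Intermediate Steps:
C(t, P) = -10
O(G) = 10 (O(G) = -1*(-10) = 10)
Y = 117 (Y = 10 - 1*(-107) = 10 + 107 = 117)
Y + 28*146 = 117 + 28*146 = 117 + 4088 = 4205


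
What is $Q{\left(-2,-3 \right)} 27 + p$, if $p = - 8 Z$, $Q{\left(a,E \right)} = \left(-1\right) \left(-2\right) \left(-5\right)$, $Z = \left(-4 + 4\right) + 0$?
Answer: $-270$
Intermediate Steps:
$Z = 0$ ($Z = 0 + 0 = 0$)
$Q{\left(a,E \right)} = -10$ ($Q{\left(a,E \right)} = 2 \left(-5\right) = -10$)
$p = 0$ ($p = \left(-8\right) 0 = 0$)
$Q{\left(-2,-3 \right)} 27 + p = \left(-10\right) 27 + 0 = -270 + 0 = -270$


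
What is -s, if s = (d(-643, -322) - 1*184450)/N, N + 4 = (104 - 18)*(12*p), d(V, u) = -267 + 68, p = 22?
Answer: 184649/22700 ≈ 8.1343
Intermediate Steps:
d(V, u) = -199
N = 22700 (N = -4 + (104 - 18)*(12*22) = -4 + 86*264 = -4 + 22704 = 22700)
s = -184649/22700 (s = (-199 - 1*184450)/22700 = (-199 - 184450)*(1/22700) = -184649*1/22700 = -184649/22700 ≈ -8.1343)
-s = -1*(-184649/22700) = 184649/22700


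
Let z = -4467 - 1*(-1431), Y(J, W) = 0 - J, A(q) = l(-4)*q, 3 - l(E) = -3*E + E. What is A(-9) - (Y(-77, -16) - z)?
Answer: -3068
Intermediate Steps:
l(E) = 3 + 2*E (l(E) = 3 - (-3*E + E) = 3 - (-2)*E = 3 + 2*E)
A(q) = -5*q (A(q) = (3 + 2*(-4))*q = (3 - 8)*q = -5*q)
Y(J, W) = -J
z = -3036 (z = -4467 + 1431 = -3036)
A(-9) - (Y(-77, -16) - z) = -5*(-9) - (-1*(-77) - 1*(-3036)) = 45 - (77 + 3036) = 45 - 1*3113 = 45 - 3113 = -3068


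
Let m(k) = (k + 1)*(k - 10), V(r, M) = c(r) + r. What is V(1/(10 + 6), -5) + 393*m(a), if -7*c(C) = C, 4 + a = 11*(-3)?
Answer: 37237539/56 ≈ 6.6496e+5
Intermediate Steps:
a = -37 (a = -4 + 11*(-3) = -4 - 33 = -37)
c(C) = -C/7
V(r, M) = 6*r/7 (V(r, M) = -r/7 + r = 6*r/7)
m(k) = (1 + k)*(-10 + k)
V(1/(10 + 6), -5) + 393*m(a) = 6/(7*(10 + 6)) + 393*(-10 + (-37)² - 9*(-37)) = (6/7)/16 + 393*(-10 + 1369 + 333) = (6/7)*(1/16) + 393*1692 = 3/56 + 664956 = 37237539/56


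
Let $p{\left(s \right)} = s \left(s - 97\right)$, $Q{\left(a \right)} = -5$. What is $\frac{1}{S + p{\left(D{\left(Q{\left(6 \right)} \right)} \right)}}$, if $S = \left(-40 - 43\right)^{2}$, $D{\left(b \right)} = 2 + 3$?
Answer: $\frac{1}{6429} \approx 0.00015555$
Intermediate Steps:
$D{\left(b \right)} = 5$
$S = 6889$ ($S = \left(-83\right)^{2} = 6889$)
$p{\left(s \right)} = s \left(-97 + s\right)$
$\frac{1}{S + p{\left(D{\left(Q{\left(6 \right)} \right)} \right)}} = \frac{1}{6889 + 5 \left(-97 + 5\right)} = \frac{1}{6889 + 5 \left(-92\right)} = \frac{1}{6889 - 460} = \frac{1}{6429}$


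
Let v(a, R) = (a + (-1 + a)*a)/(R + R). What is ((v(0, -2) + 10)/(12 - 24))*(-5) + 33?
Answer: 223/6 ≈ 37.167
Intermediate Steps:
v(a, R) = (a + a*(-1 + a))/(2*R) (v(a, R) = (a + a*(-1 + a))/((2*R)) = (a + a*(-1 + a))*(1/(2*R)) = (a + a*(-1 + a))/(2*R))
((v(0, -2) + 10)/(12 - 24))*(-5) + 33 = (((1/2)*0**2/(-2) + 10)/(12 - 24))*(-5) + 33 = (((1/2)*(-1/2)*0 + 10)/(-12))*(-5) + 33 = ((0 + 10)*(-1/12))*(-5) + 33 = (10*(-1/12))*(-5) + 33 = -5/6*(-5) + 33 = 25/6 + 33 = 223/6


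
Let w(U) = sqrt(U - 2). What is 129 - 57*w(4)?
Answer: 129 - 57*sqrt(2) ≈ 48.390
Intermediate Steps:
w(U) = sqrt(-2 + U)
129 - 57*w(4) = 129 - 57*sqrt(-2 + 4) = 129 - 57*sqrt(2)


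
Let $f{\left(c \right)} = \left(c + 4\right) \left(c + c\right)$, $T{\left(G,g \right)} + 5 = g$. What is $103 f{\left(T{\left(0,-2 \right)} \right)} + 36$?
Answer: $4362$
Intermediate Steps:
$T{\left(G,g \right)} = -5 + g$
$f{\left(c \right)} = 2 c \left(4 + c\right)$ ($f{\left(c \right)} = \left(4 + c\right) 2 c = 2 c \left(4 + c\right)$)
$103 f{\left(T{\left(0,-2 \right)} \right)} + 36 = 103 \cdot 2 \left(-5 - 2\right) \left(4 - 7\right) + 36 = 103 \cdot 2 \left(-7\right) \left(4 - 7\right) + 36 = 103 \cdot 2 \left(-7\right) \left(-3\right) + 36 = 103 \cdot 42 + 36 = 4326 + 36 = 4362$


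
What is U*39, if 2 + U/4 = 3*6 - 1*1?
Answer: 2340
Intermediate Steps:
U = 60 (U = -8 + 4*(3*6 - 1*1) = -8 + 4*(18 - 1) = -8 + 4*17 = -8 + 68 = 60)
U*39 = 60*39 = 2340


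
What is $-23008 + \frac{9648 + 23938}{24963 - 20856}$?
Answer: $- \frac{94460270}{4107} \approx -23000.0$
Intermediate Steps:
$-23008 + \frac{9648 + 23938}{24963 - 20856} = -23008 + \frac{33586}{4107} = - \frac{94460270}{4107}$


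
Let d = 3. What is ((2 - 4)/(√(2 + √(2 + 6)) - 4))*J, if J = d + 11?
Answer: 28/(4 - √(2 + 2*√2)) ≈ 15.533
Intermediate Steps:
J = 14 (J = 3 + 11 = 14)
((2 - 4)/(√(2 + √(2 + 6)) - 4))*J = ((2 - 4)/(√(2 + √(2 + 6)) - 4))*14 = -2/(√(2 + √8) - 4)*14 = -2/(√(2 + 2*√2) - 4)*14 = -2/(-4 + √(2 + 2*√2))*14 = -28/(-4 + √(2 + 2*√2))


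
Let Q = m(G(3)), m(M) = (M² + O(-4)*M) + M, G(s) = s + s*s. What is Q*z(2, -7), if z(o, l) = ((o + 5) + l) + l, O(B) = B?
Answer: -756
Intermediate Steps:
G(s) = s + s²
m(M) = M² - 3*M (m(M) = (M² - 4*M) + M = M² - 3*M)
Q = 108 (Q = (3*(1 + 3))*(-3 + 3*(1 + 3)) = (3*4)*(-3 + 3*4) = 12*(-3 + 12) = 12*9 = 108)
z(o, l) = 5 + o + 2*l (z(o, l) = ((5 + o) + l) + l = (5 + l + o) + l = 5 + o + 2*l)
Q*z(2, -7) = 108*(5 + 2 + 2*(-7)) = 108*(5 + 2 - 14) = 108*(-7) = -756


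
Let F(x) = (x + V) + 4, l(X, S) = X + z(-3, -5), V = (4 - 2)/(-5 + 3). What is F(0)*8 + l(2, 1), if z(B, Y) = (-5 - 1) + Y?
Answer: 15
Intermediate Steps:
z(B, Y) = -6 + Y
V = -1 (V = 2/(-2) = 2*(-½) = -1)
l(X, S) = -11 + X (l(X, S) = X + (-6 - 5) = X - 11 = -11 + X)
F(x) = 3 + x (F(x) = (x - 1) + 4 = (-1 + x) + 4 = 3 + x)
F(0)*8 + l(2, 1) = (3 + 0)*8 + (-11 + 2) = 3*8 - 9 = 24 - 9 = 15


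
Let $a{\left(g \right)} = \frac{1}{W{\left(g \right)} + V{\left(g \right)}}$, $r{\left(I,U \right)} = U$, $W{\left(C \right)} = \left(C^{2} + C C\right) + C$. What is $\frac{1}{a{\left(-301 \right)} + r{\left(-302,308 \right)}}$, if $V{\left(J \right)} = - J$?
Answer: $\frac{181202}{55810217} \approx 0.0032468$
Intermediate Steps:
$W{\left(C \right)} = C + 2 C^{2}$ ($W{\left(C \right)} = \left(C^{2} + C^{2}\right) + C = 2 C^{2} + C = C + 2 C^{2}$)
$a{\left(g \right)} = \frac{1}{- g + g \left(1 + 2 g\right)}$ ($a{\left(g \right)} = \frac{1}{g \left(1 + 2 g\right) - g} = \frac{1}{- g + g \left(1 + 2 g\right)}$)
$\frac{1}{a{\left(-301 \right)} + r{\left(-302,308 \right)}} = \frac{1}{\frac{1}{2 \cdot 90601} + 308} = \frac{1}{\frac{1}{2} \cdot \frac{1}{90601} + 308} = \frac{1}{\frac{1}{181202} + 308} = \frac{1}{\frac{55810217}{181202}} = \frac{181202}{55810217}$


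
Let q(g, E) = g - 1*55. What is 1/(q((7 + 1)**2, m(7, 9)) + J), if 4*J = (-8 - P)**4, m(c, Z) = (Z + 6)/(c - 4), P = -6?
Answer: 1/13 ≈ 0.076923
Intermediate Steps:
m(c, Z) = (6 + Z)/(-4 + c)
q(g, E) = -55 + g (q(g, E) = g - 55 = -55 + g)
J = 4 (J = (-8 - 1*(-6))**4/4 = (-8 + 6)**4/4 = (1/4)*(-2)**4 = (1/4)*16 = 4)
1/(q((7 + 1)**2, m(7, 9)) + J) = 1/((-55 + (7 + 1)**2) + 4) = 1/((-55 + 8**2) + 4) = 1/((-55 + 64) + 4) = 1/(9 + 4) = 1/13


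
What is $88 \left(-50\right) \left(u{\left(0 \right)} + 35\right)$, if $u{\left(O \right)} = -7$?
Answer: $-123200$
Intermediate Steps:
$88 \left(-50\right) \left(u{\left(0 \right)} + 35\right) = 88 \left(-50\right) \left(-7 + 35\right) = \left(-4400\right) 28 = -123200$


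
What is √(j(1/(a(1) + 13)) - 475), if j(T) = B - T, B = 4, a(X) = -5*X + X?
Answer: 4*I*√265/3 ≈ 21.705*I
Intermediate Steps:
a(X) = -4*X
j(T) = 4 - T
√(j(1/(a(1) + 13)) - 475) = √((4 - 1/(-4*1 + 13)) - 475) = √((4 - 1/(-4 + 13)) - 475) = √((4 - 1/9) - 475) = √((4 - 1*⅑) - 475) = √((4 - ⅑) - 475) = √(35/9 - 475) = √(-4240/9) = 4*I*√265/3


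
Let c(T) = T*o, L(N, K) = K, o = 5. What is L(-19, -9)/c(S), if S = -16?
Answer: 9/80 ≈ 0.11250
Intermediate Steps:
c(T) = 5*T (c(T) = T*5 = 5*T)
L(-19, -9)/c(S) = -9/(5*(-16)) = -9/(-80) = -9*(-1/80) = 9/80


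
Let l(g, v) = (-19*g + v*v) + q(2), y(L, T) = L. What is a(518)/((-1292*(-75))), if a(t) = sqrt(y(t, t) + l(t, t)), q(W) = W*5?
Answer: sqrt(259010)/96900 ≈ 0.0052521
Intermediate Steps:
q(W) = 5*W
l(g, v) = 10 + v**2 - 19*g (l(g, v) = (-19*g + v*v) + 5*2 = (-19*g + v**2) + 10 = (v**2 - 19*g) + 10 = 10 + v**2 - 19*g)
a(t) = sqrt(10 + t**2 - 18*t) (a(t) = sqrt(t + (10 + t**2 - 19*t)) = sqrt(10 + t**2 - 18*t))
a(518)/((-1292*(-75))) = sqrt(10 + 518**2 - 18*518)/((-1292*(-75))) = sqrt(10 + 268324 - 9324)/96900 = sqrt(259010)*(1/96900) = sqrt(259010)/96900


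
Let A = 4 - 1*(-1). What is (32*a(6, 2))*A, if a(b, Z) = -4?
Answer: -640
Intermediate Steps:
A = 5 (A = 4 + 1 = 5)
(32*a(6, 2))*A = (32*(-4))*5 = -128*5 = -640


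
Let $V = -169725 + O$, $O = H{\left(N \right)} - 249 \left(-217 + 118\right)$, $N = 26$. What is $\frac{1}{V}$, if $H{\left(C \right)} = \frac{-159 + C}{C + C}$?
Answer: $- \frac{52}{7543981} \approx -6.8929 \cdot 10^{-6}$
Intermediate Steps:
$H{\left(C \right)} = \frac{-159 + C}{2 C}$
$O = \frac{1281719}{52}$ ($O = \frac{-159 + 26}{2 \cdot 26} - 249 \left(-217 + 118\right) = \frac{1}{2} \cdot \frac{1}{26} \left(-133\right) - -24651 = - \frac{133}{52} + 24651 = \frac{1281719}{52} \approx 24648.0$)
$V = - \frac{7543981}{52}$ ($V = -169725 + \frac{1281719}{52} = - \frac{7543981}{52} \approx -1.4508 \cdot 10^{5}$)
$\frac{1}{V} = \frac{1}{- \frac{7543981}{52}} = - \frac{52}{7543981}$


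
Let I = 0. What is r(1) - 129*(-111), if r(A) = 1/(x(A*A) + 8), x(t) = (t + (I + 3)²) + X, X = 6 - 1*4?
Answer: 286381/20 ≈ 14319.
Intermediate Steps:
X = 2 (X = 6 - 4 = 2)
x(t) = 11 + t (x(t) = (t + (0 + 3)²) + 2 = (t + 3²) + 2 = (t + 9) + 2 = (9 + t) + 2 = 11 + t)
r(A) = 1/(19 + A²) (r(A) = 1/((11 + A*A) + 8) = 1/((11 + A²) + 8) = 1/(19 + A²))
r(1) - 129*(-111) = 1/(19 + 1²) - 129*(-111) = 1/(19 + 1) + 14319 = 1/20 + 14319 = 286381/20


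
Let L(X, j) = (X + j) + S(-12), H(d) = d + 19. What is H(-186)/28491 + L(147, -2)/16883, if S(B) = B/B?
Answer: 1340225/481013553 ≈ 0.0027863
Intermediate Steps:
S(B) = 1
H(d) = 19 + d
L(X, j) = 1 + X + j (L(X, j) = (X + j) + 1 = 1 + X + j)
H(-186)/28491 + L(147, -2)/16883 = (19 - 186)/28491 + (1 + 147 - 2)/16883 = -167*1/28491 + 146*(1/16883) = -167/28491 + 146/16883 = 1340225/481013553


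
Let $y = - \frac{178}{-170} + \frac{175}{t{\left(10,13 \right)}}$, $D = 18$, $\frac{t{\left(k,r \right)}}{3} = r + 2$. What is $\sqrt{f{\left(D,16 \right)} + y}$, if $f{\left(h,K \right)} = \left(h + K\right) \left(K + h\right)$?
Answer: $\frac{2 \sqrt{18872465}}{255} \approx 34.073$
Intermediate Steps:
$t{\left(k,r \right)} = 6 + 3 r$ ($t{\left(k,r \right)} = 3 \left(r + 2\right) = 3 \left(2 + r\right) = 6 + 3 r$)
$f{\left(h,K \right)} = \left(K + h\right)^{2}$ ($f{\left(h,K \right)} = \left(K + h\right) \left(K + h\right) = \left(K + h\right)^{2}$)
$y = \frac{3776}{765}$ ($y = - \frac{178}{-170} + \frac{175}{6 + 3 \cdot 13} = \left(-178\right) \left(- \frac{1}{170}\right) + \frac{175}{6 + 39} = \frac{89}{85} + \frac{175}{45} = \frac{89}{85} + 175 \cdot \frac{1}{45} = \frac{89}{85} + \frac{35}{9} = \frac{3776}{765} \approx 4.9359$)
$\sqrt{f{\left(D,16 \right)} + y} = \sqrt{\left(16 + 18\right)^{2} + \frac{3776}{765}} = \sqrt{34^{2} + \frac{3776}{765}} = \sqrt{1156 + \frac{3776}{765}} = \sqrt{\frac{888116}{765}} = \frac{2 \sqrt{18872465}}{255}$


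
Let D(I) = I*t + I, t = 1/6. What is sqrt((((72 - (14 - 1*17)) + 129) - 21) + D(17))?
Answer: sqrt(7302)/6 ≈ 14.242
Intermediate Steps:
t = 1/6 ≈ 0.16667
D(I) = 7*I/6 (D(I) = I*(1/6) + I = I/6 + I = 7*I/6)
sqrt((((72 - (14 - 1*17)) + 129) - 21) + D(17)) = sqrt((((72 - (14 - 1*17)) + 129) - 21) + (7/6)*17) = sqrt((((72 - (14 - 17)) + 129) - 21) + 119/6) = sqrt((((72 - 1*(-3)) + 129) - 21) + 119/6) = sqrt((((72 + 3) + 129) - 21) + 119/6) = sqrt(((75 + 129) - 21) + 119/6) = sqrt((204 - 21) + 119/6) = sqrt(183 + 119/6) = sqrt(1217/6) = sqrt(7302)/6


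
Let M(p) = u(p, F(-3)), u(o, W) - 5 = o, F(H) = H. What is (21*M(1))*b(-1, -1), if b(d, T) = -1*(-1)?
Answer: 126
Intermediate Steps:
b(d, T) = 1
u(o, W) = 5 + o
M(p) = 5 + p
(21*M(1))*b(-1, -1) = (21*(5 + 1))*1 = (21*6)*1 = 126*1 = 126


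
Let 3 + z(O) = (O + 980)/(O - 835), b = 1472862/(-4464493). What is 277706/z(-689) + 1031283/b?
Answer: -2557039977952625/795836434 ≈ -3.2130e+6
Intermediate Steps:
b = -1472862/4464493 (b = 1472862*(-1/4464493) = -1472862/4464493 ≈ -0.32991)
z(O) = -3 + (980 + O)/(-835 + O) (z(O) = -3 + (O + 980)/(O - 835) = -3 + (980 + O)/(-835 + O))
277706/z(-689) + 1031283/b = 277706/(((3485 - 2*(-689))/(-835 - 689))) + 1031283/(-1472862/4464493) = 277706/(((3485 + 1378)/(-1524))) + 1031283*(-4464493/1472862) = 277706/((-1/1524*4863)) - 1534718578173/490954 = 277706/(-1621/508) - 1534718578173/490954 = 277706*(-508/1621) - 1534718578173/490954 = -141074648/1621 - 1534718578173/490954 = -2557039977952625/795836434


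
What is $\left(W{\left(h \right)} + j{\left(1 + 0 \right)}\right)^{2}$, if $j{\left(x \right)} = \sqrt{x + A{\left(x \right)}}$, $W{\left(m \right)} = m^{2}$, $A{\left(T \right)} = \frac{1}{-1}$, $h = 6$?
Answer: $1296$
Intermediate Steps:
$A{\left(T \right)} = -1$
$j{\left(x \right)} = \sqrt{-1 + x}$ ($j{\left(x \right)} = \sqrt{x - 1} = \sqrt{-1 + x}$)
$\left(W{\left(h \right)} + j{\left(1 + 0 \right)}\right)^{2} = \left(6^{2} + \sqrt{-1 + \left(1 + 0\right)}\right)^{2} = \left(36 + \sqrt{-1 + 1}\right)^{2} = \left(36 + \sqrt{0}\right)^{2} = \left(36 + 0\right)^{2} = 36^{2} = 1296$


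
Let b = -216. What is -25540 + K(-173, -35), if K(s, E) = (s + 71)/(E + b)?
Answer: -6410438/251 ≈ -25540.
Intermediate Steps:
K(s, E) = (71 + s)/(-216 + E) (K(s, E) = (s + 71)/(E - 216) = (71 + s)/(-216 + E))
-25540 + K(-173, -35) = -25540 + (71 - 173)/(-216 - 35) = -25540 - 102/(-251) = -25540 - 1/251*(-102) = -25540 + 102/251 = -6410438/251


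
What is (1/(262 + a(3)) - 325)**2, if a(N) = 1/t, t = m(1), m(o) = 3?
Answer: 65419315984/619369 ≈ 1.0562e+5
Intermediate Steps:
t = 3
a(N) = 1/3
(1/(262 + a(3)) - 325)**2 = (1/(262 + 1/3) - 325)**2 = (1/(787/3) - 325)**2 = (3/787 - 325)**2 = (-255772/787)**2 = 65419315984/619369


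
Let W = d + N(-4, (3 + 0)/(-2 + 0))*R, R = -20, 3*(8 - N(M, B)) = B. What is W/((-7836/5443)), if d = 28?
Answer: 386453/3918 ≈ 98.635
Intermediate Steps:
N(M, B) = 8 - B/3
W = -142 (W = 28 + (8 - (3 + 0)/(3*(-2 + 0)))*(-20) = 28 + (8 - 1/(-2))*(-20) = 28 + (8 - (-1)/2)*(-20) = 28 + (8 - ⅓*(-3/2))*(-20) = 28 + (8 + ½)*(-20) = 28 + (17/2)*(-20) = 28 - 170 = -142)
W/((-7836/5443)) = -142/((-7836/5443)) = -142/((-7836*1/5443)) = -142/(-7836/5443) = -142*(-5443/7836) = 386453/3918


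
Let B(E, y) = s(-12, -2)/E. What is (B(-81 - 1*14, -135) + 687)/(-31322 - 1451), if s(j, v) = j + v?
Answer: -65279/3113435 ≈ -0.020967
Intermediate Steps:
B(E, y) = -14/E (B(E, y) = (-12 - 2)/E = -14/E)
(B(-81 - 1*14, -135) + 687)/(-31322 - 1451) = (-14/(-81 - 1*14) + 687)/(-31322 - 1451) = (-14/(-81 - 14) + 687)/(-32773) = (-14/(-95) + 687)*(-1/32773) = (-14*(-1/95) + 687)*(-1/32773) = (14/95 + 687)*(-1/32773) = (65279/95)*(-1/32773) = -65279/3113435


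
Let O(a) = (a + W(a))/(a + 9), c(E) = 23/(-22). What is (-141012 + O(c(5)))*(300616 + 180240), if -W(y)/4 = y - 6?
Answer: -11865844526568/175 ≈ -6.7805e+10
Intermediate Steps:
c(E) = -23/22 (c(E) = 23*(-1/22) = -23/22)
W(y) = 24 - 4*y (W(y) = -4*(y - 6) = -4*(-6 + y) = 24 - 4*y)
O(a) = (24 - 3*a)/(9 + a) (O(a) = (a + (24 - 4*a))/(a + 9) = (24 - 3*a)/(9 + a))
(-141012 + O(c(5)))*(300616 + 180240) = (-141012 + 3*(8 - 1*(-23/22))/(9 - 23/22))*(300616 + 180240) = (-141012 + 3*(8 + 23/22)/(175/22))*480856 = (-141012 + 3*(22/175)*(199/22))*480856 = (-141012 + 597/175)*480856 = -24676503/175*480856 = -11865844526568/175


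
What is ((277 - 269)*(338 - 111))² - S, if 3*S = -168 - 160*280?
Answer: 9938536/3 ≈ 3.3128e+6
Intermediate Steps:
S = -44968/3 (S = (-168 - 160*280)/3 = (-168 - 44800)/3 = (⅓)*(-44968) = -44968/3 ≈ -14989.)
((277 - 269)*(338 - 111))² - S = ((277 - 269)*(338 - 111))² - 1*(-44968/3) = (8*227)² + 44968/3 = 1816² + 44968/3 = 3297856 + 44968/3 = 9938536/3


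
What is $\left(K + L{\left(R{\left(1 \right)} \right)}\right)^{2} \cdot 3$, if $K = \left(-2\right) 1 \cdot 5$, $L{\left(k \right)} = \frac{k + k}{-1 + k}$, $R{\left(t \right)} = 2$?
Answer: $108$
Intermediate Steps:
$L{\left(k \right)} = \frac{2 k}{-1 + k}$
$K = -10$ ($K = \left(-2\right) 5 = -10$)
$\left(K + L{\left(R{\left(1 \right)} \right)}\right)^{2} \cdot 3 = \left(-10 + 2 \cdot 2 \frac{1}{-1 + 2}\right)^{2} \cdot 3 = \left(-10 + 2 \cdot 2 \cdot 1^{-1}\right)^{2} \cdot 3 = \left(-10 + 2 \cdot 2 \cdot 1\right)^{2} \cdot 3 = \left(-10 + 4\right)^{2} \cdot 3 = \left(-6\right)^{2} \cdot 3 = 36 \cdot 3 = 108$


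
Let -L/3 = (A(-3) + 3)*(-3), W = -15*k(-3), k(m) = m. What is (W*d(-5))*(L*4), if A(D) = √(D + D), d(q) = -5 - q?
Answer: 0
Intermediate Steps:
A(D) = √2*√D (A(D) = √(2*D) = √2*√D)
W = 45 (W = -15*(-3) = 45)
L = 27 + 9*I*√6 (L = -3*(√2*√(-3) + 3)*(-3) = -3*(√2*(I*√3) + 3)*(-3) = -3*(I*√6 + 3)*(-3) = -3*(3 + I*√6)*(-3) = -3*(-9 - 3*I*√6) = 27 + 9*I*√6 ≈ 27.0 + 22.045*I)
(W*d(-5))*(L*4) = (45*(-5 - 1*(-5)))*((27 + 9*I*√6)*4) = (45*(-5 + 5))*(108 + 36*I*√6) = (45*0)*(108 + 36*I*√6) = 0*(108 + 36*I*√6) = 0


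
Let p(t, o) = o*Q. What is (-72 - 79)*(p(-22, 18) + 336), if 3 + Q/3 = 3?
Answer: -50736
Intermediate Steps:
Q = 0 (Q = -9 + 3*3 = -9 + 9 = 0)
p(t, o) = 0 (p(t, o) = o*0 = 0)
(-72 - 79)*(p(-22, 18) + 336) = (-72 - 79)*(0 + 336) = -151*336 = -50736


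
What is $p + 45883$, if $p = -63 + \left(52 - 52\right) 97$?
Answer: $45820$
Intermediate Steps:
$p = -63$ ($p = -63 + 0 \cdot 97 = -63 + 0 = -63$)
$p + 45883 = -63 + 45883 = 45820$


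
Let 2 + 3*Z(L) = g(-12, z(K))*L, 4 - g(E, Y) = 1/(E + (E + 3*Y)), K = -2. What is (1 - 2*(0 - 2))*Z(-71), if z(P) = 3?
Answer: -4361/9 ≈ -484.56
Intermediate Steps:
g(E, Y) = 4 - 1/(2*E + 3*Y) (g(E, Y) = 4 - 1/(E + (E + 3*Y)) = 4 - 1/(2*E + 3*Y))
Z(L) = -⅔ + 61*L/45 (Z(L) = -⅔ + (((-1 + 8*(-12) + 12*3)/(2*(-12) + 3*3))*L)/3 = -⅔ + (((-1 - 96 + 36)/(-24 + 9))*L)/3 = -⅔ + ((-61/(-15))*L)/3 = -⅔ + ((-1/15*(-61))*L)/3 = -⅔ + (61*L/15)/3 = -⅔ + 61*L/45)
(1 - 2*(0 - 2))*Z(-71) = (1 - 2*(0 - 2))*(-⅔ + (61/45)*(-71)) = (1 - 2*(-2))*(-⅔ - 4331/45) = (1 - 1*(-4))*(-4361/45) = (1 + 4)*(-4361/45) = 5*(-4361/45) = -4361/9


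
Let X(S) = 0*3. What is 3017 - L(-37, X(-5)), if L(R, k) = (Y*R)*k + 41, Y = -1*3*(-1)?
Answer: 2976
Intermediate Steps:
X(S) = 0
Y = 3 (Y = -3*(-1) = 3)
L(R, k) = 41 + 3*R*k (L(R, k) = (3*R)*k + 41 = 3*R*k + 41 = 41 + 3*R*k)
3017 - L(-37, X(-5)) = 3017 - (41 + 3*(-37)*0) = 3017 - (41 + 0) = 3017 - 1*41 = 3017 - 41 = 2976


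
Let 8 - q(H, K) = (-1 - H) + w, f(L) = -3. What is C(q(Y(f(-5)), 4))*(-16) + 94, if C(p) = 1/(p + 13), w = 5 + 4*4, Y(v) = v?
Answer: 102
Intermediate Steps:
w = 21 (w = 5 + 16 = 21)
q(H, K) = -12 + H (q(H, K) = 8 - ((-1 - H) + 21) = 8 - (20 - H) = 8 + (-20 + H) = -12 + H)
C(p) = 1/(13 + p)
C(q(Y(f(-5)), 4))*(-16) + 94 = -16/(13 + (-12 - 3)) + 94 = -16/(13 - 15) + 94 = -16/(-2) + 94 = -1/2*(-16) + 94 = 8 + 94 = 102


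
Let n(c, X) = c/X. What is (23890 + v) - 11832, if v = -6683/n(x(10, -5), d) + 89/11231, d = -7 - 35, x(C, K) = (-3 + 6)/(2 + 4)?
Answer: 6440192419/11231 ≈ 5.7343e+5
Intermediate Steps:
x(C, K) = ½ (x(C, K) = 3/6 = 3*(⅙) = ½)
d = -42
v = 6304769021/11231 (v = -6683/((½)/(-42)) + 89/11231 = -6683/((½)*(-1/42)) + 89*(1/11231) = -6683/(-1/84) + 89/11231 = -6683*(-84) + 89/11231 = 561372 + 89/11231 = 6304769021/11231 ≈ 5.6137e+5)
(23890 + v) - 11832 = (23890 + 6304769021/11231) - 11832 = 6573077611/11231 - 11832 = 6440192419/11231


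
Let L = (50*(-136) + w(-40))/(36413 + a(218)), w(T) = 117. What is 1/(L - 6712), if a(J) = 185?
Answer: -36598/245652459 ≈ -0.00014898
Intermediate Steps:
L = -6683/36598 (L = (50*(-136) + 117)/(36413 + 185) = (-6800 + 117)/36598 = -6683*1/36598 = -6683/36598 ≈ -0.18261)
1/(L - 6712) = 1/(-6683/36598 - 6712) = 1/(-245652459/36598) = -36598/245652459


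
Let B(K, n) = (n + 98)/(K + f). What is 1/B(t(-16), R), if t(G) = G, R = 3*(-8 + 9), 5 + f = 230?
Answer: 209/101 ≈ 2.0693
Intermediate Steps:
f = 225 (f = -5 + 230 = 225)
R = 3 (R = 3*1 = 3)
B(K, n) = (98 + n)/(225 + K) (B(K, n) = (n + 98)/(K + 225) = (98 + n)/(225 + K))
1/B(t(-16), R) = 1/((98 + 3)/(225 - 16)) = 1/(101/209) = 209/101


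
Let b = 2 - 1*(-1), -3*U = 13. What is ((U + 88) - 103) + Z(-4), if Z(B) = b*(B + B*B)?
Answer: 50/3 ≈ 16.667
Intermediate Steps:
U = -13/3 (U = -1/3*13 = -13/3 ≈ -4.3333)
b = 3 (b = 2 + 1 = 3)
Z(B) = 3*B + 3*B**2 (Z(B) = 3*(B + B*B) = 3*(B + B**2) = 3*B + 3*B**2)
((U + 88) - 103) + Z(-4) = ((-13/3 + 88) - 103) + 3*(-4)*(1 - 4) = (251/3 - 103) + 3*(-4)*(-3) = -58/3 + 36 = 50/3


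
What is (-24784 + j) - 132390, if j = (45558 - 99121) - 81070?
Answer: -291807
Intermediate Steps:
j = -134633 (j = -53563 - 81070 = -134633)
(-24784 + j) - 132390 = (-24784 - 134633) - 132390 = -159417 - 132390 = -291807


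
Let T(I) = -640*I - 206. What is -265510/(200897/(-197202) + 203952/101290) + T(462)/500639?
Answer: -189651539912844215026/710581434473299 ≈ -2.6690e+5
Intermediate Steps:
T(I) = -206 - 640*I
-265510/(200897/(-197202) + 203952/101290) + T(462)/500639 = -265510/(200897/(-197202) + 203952/101290) + (-206 - 640*462)/500639 = -265510/(200897*(-1/197202) + 203952*(1/101290)) + (-206 - 295680)*(1/500639) = -265510/(-200897/197202 + 14568/7235) - 295886*1/500639 = -265510/1419348941/1426756470 - 295886/500639 = -265510*1426756470/1419348941 - 295886/500639 = -378818110349700/1419348941 - 295886/500639 = -189651539912844215026/710581434473299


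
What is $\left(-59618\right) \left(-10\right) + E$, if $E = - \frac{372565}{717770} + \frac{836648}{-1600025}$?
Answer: $\frac{136936338225763183}{229689988850} \approx 5.9618 \cdot 10^{5}$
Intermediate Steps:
$E = - \frac{239326829817}{229689988850}$ ($E = \left(-372565\right) \frac{1}{717770} + 836648 \left(- \frac{1}{1600025}\right) = - \frac{74513}{143554} - \frac{836648}{1600025} = - \frac{239326829817}{229689988850} \approx -1.042$)
$\left(-59618\right) \left(-10\right) + E = \left(-59618\right) \left(-10\right) - \frac{239326829817}{229689988850} = 596180 - \frac{239326829817}{229689988850} = \frac{136936338225763183}{229689988850}$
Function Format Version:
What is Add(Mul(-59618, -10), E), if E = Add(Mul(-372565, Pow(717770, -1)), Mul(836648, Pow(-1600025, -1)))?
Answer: Rational(136936338225763183, 229689988850) ≈ 5.9618e+5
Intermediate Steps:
E = Rational(-239326829817, 229689988850) (E = Add(Mul(-372565, Rational(1, 717770)), Mul(836648, Rational(-1, 1600025))) = Add(Rational(-74513, 143554), Rational(-836648, 1600025)) = Rational(-239326829817, 229689988850) ≈ -1.0420)
Add(Mul(-59618, -10), E) = Add(Mul(-59618, -10), Rational(-239326829817, 229689988850)) = Add(596180, Rational(-239326829817, 229689988850)) = Rational(136936338225763183, 229689988850)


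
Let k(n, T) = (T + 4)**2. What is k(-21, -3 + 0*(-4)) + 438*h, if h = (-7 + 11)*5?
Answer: 8761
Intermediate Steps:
k(n, T) = (4 + T)**2
h = 20 (h = 4*5 = 20)
k(-21, -3 + 0*(-4)) + 438*h = (4 + (-3 + 0*(-4)))**2 + 438*20 = (4 + (-3 + 0))**2 + 8760 = (4 - 3)**2 + 8760 = 1**2 + 8760 = 1 + 8760 = 8761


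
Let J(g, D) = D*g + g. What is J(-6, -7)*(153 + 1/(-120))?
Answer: 55077/10 ≈ 5507.7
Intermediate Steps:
J(g, D) = g + D*g
J(-6, -7)*(153 + 1/(-120)) = (-6*(1 - 7))*(153 + 1/(-120)) = (-6*(-6))*(153 - 1/120) = 36*(18359/120) = 55077/10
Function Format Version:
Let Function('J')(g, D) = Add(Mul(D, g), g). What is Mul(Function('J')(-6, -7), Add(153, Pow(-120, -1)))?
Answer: Rational(55077, 10) ≈ 5507.7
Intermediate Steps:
Function('J')(g, D) = Add(g, Mul(D, g))
Mul(Function('J')(-6, -7), Add(153, Pow(-120, -1))) = Mul(Mul(-6, Add(1, -7)), Add(153, Pow(-120, -1))) = Mul(Mul(-6, -6), Add(153, Rational(-1, 120))) = Mul(36, Rational(18359, 120)) = Rational(55077, 10)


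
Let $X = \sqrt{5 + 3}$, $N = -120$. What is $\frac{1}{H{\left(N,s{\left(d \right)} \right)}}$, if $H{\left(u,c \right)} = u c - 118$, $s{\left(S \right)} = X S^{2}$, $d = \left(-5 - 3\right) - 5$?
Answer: $\frac{59}{1645106638} - \frac{10140 \sqrt{2}}{822553319} \approx -1.7398 \cdot 10^{-5}$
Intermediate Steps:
$X = 2 \sqrt{2}$ ($X = \sqrt{8} = 2 \sqrt{2} \approx 2.8284$)
$d = -13$ ($d = -8 - 5 = -13$)
$s{\left(S \right)} = 2 \sqrt{2} S^{2}$
$H{\left(u,c \right)} = -118 + c u$ ($H{\left(u,c \right)} = c u - 118 = -118 + c u$)
$\frac{1}{H{\left(N,s{\left(d \right)} \right)}} = \frac{1}{-118 + 2 \sqrt{2} \left(-13\right)^{2} \left(-120\right)} = \frac{1}{-118 + 2 \sqrt{2} \cdot 169 \left(-120\right)} = \frac{1}{-118 + 338 \sqrt{2} \left(-120\right)} = \frac{1}{-118 - 40560 \sqrt{2}}$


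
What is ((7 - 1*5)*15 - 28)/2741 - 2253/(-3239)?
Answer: 6181951/8878099 ≈ 0.69631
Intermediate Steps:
((7 - 1*5)*15 - 28)/2741 - 2253/(-3239) = ((7 - 5)*15 - 28)*(1/2741) - 2253*(-1/3239) = (2*15 - 28)*(1/2741) + 2253/3239 = (30 - 28)*(1/2741) + 2253/3239 = 2*(1/2741) + 2253/3239 = 2/2741 + 2253/3239 = 6181951/8878099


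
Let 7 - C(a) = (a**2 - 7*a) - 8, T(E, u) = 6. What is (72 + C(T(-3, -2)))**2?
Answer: 8649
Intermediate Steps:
C(a) = 15 - a**2 + 7*a (C(a) = 7 - ((a**2 - 7*a) - 8) = 7 - (-8 + a**2 - 7*a) = 7 + (8 - a**2 + 7*a) = 15 - a**2 + 7*a)
(72 + C(T(-3, -2)))**2 = (72 + (15 - 1*6**2 + 7*6))**2 = (72 + (15 - 1*36 + 42))**2 = (72 + (15 - 36 + 42))**2 = (72 + 21)**2 = 93**2 = 8649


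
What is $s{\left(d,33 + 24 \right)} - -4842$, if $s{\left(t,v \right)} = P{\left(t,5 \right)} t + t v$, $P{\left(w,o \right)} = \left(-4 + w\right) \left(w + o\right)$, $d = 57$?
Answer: $195393$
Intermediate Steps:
$P{\left(w,o \right)} = \left(-4 + w\right) \left(o + w\right)$
$s{\left(t,v \right)} = t v + t \left(-20 + t + t^{2}\right)$ ($s{\left(t,v \right)} = \left(t^{2} - 20 - 4 t + 5 t\right) t + t v = \left(-20 + t + t^{2}\right) t + t v = t \left(-20 + t + t^{2}\right) + t v = t v + t \left(-20 + t + t^{2}\right)$)
$s{\left(d,33 + 24 \right)} - -4842 = 57 \left(-20 + 57 + \left(33 + 24\right) + 57^{2}\right) - -4842 = 57 \left(-20 + 57 + 57 + 3249\right) + 4842 = 57 \cdot 3343 + 4842 = 190551 + 4842 = 195393$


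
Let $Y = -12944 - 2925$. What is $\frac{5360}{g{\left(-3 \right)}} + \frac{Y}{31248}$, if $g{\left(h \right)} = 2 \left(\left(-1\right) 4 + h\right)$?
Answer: $- \frac{11979389}{31248} \approx -383.36$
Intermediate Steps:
$Y = -15869$
$g{\left(h \right)} = -8 + 2 h$ ($g{\left(h \right)} = 2 \left(-4 + h\right) = -8 + 2 h$)
$\frac{5360}{g{\left(-3 \right)}} + \frac{Y}{31248} = \frac{5360}{-8 + 2 \left(-3\right)} - \frac{15869}{31248} = \frac{5360}{-8 - 6} - \frac{2267}{4464} = \frac{5360}{-14} - \frac{2267}{4464} = 5360 \left(- \frac{1}{14}\right) - \frac{2267}{4464} = - \frac{2680}{7} - \frac{2267}{4464} = - \frac{11979389}{31248}$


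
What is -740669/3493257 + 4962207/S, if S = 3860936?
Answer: 14474588732015/13487241708552 ≈ 1.0732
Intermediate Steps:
-740669/3493257 + 4962207/S = -740669/3493257 + 4962207/3860936 = 14474588732015/13487241708552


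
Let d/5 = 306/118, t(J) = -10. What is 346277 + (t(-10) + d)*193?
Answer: 20464118/59 ≈ 3.4685e+5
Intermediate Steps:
d = 765/59 (d = 5*(306/118) = 5*(306*(1/118)) = 5*(153/59) = 765/59 ≈ 12.966)
346277 + (t(-10) + d)*193 = 346277 + (-10 + 765/59)*193 = 346277 + (175/59)*193 = 346277 + 33775/59 = 20464118/59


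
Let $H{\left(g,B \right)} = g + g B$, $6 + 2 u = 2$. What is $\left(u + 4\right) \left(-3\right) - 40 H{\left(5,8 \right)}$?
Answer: $-1806$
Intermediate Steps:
$u = -2$ ($u = -3 + \frac{1}{2} \cdot 2 = -3 + 1 = -2$)
$H{\left(g,B \right)} = g + B g$
$\left(u + 4\right) \left(-3\right) - 40 H{\left(5,8 \right)} = \left(-2 + 4\right) \left(-3\right) - 40 \cdot 5 \left(1 + 8\right) = 2 \left(-3\right) - 40 \cdot 5 \cdot 9 = -6 - 1800 = -1806$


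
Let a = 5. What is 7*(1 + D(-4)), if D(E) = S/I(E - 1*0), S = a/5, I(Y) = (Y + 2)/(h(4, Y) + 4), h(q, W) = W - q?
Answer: 21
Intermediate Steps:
I(Y) = (2 + Y)/Y (I(Y) = (Y + 2)/((Y - 1*4) + 4) = (2 + Y)/((Y - 4) + 4) = (2 + Y)/((-4 + Y) + 4) = (2 + Y)/Y)
S = 1 (S = 5/5 = 5*(⅕) = 1)
D(E) = E/(2 + E) (D(E) = 1/((2 + (E - 1*0))/(E - 1*0)) = 1/((2 + (E + 0))/(E + 0)) = 1/((2 + E)/E) = 1*(E/(2 + E)) = E/(2 + E))
7*(1 + D(-4)) = 7*(1 - 4/(2 - 4)) = 7*(1 - 4/(-2)) = 7*(1 - 4*(-½)) = 7*(1 + 2) = 7*3 = 21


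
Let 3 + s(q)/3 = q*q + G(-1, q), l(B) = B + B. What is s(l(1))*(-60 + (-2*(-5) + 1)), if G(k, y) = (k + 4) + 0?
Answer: -588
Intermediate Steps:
G(k, y) = 4 + k (G(k, y) = (4 + k) + 0 = 4 + k)
l(B) = 2*B
s(q) = 3*q² (s(q) = -9 + 3*(q*q + (4 - 1)) = -9 + 3*(q² + 3) = -9 + 3*(3 + q²) = -9 + (9 + 3*q²) = 3*q²)
s(l(1))*(-60 + (-2*(-5) + 1)) = (3*(2*1)²)*(-60 + (-2*(-5) + 1)) = (3*2²)*(-60 + (10 + 1)) = (3*4)*(-60 + 11) = 12*(-49) = -588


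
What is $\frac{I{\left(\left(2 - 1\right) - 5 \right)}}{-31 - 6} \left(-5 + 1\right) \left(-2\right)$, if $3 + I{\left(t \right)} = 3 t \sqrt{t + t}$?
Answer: $\frac{24}{37} + \frac{192 i \sqrt{2}}{37} \approx 0.64865 + 7.3386 i$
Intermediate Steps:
$I{\left(t \right)} = -3 + 3 \sqrt{2} t^{\frac{3}{2}}$ ($I{\left(t \right)} = -3 + 3 t \sqrt{t + t} = -3 + 3 t \sqrt{2 t} = -3 + 3 t \sqrt{2} \sqrt{t} = -3 + 3 \sqrt{2} t^{\frac{3}{2}}$)
$\frac{I{\left(\left(2 - 1\right) - 5 \right)}}{-31 - 6} \left(-5 + 1\right) \left(-2\right) = \frac{-3 + 3 \sqrt{2} \left(\left(2 - 1\right) - 5\right)^{\frac{3}{2}}}{-31 - 6} \left(-5 + 1\right) \left(-2\right) = \frac{-3 + 3 \sqrt{2} \left(1 - 5\right)^{\frac{3}{2}}}{-37} \left(\left(-4\right) \left(-2\right)\right) = - \frac{-3 + 3 \sqrt{2} \left(-4\right)^{\frac{3}{2}}}{37} \cdot 8 = - \frac{-3 + 3 \sqrt{2} \left(- 8 i\right)}{37} \cdot 8 = - \frac{-3 - 24 i \sqrt{2}}{37} \cdot 8 = \left(\frac{3}{37} + \frac{24 i \sqrt{2}}{37}\right) 8 = \frac{24}{37} + \frac{192 i \sqrt{2}}{37}$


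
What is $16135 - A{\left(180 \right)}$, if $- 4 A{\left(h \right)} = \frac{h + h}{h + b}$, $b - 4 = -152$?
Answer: $\frac{258205}{16} \approx 16138.0$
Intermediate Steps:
$b = -148$ ($b = 4 - 152 = -148$)
$A{\left(h \right)} = - \frac{h}{2 \left(-148 + h\right)}$ ($A{\left(h \right)} = - \frac{\left(h + h\right) \frac{1}{h - 148}}{4} = - \frac{2 h \frac{1}{-148 + h}}{4} = - \frac{h}{2 \left(-148 + h\right)}$)
$16135 - A{\left(180 \right)} = 16135 - \left(-1\right) 180 \frac{1}{-296 + 2 \cdot 180} = 16135 - \left(-1\right) 180 \frac{1}{-296 + 360} = 16135 - \left(-1\right) 180 \cdot \frac{1}{64} = 16135 - - \frac{45}{16} = 16135 + \frac{45}{16} = \frac{258205}{16}$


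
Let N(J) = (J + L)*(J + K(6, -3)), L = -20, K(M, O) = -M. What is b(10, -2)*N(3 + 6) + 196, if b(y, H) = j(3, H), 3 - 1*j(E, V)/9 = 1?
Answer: -398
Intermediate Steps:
j(E, V) = 18 (j(E, V) = 27 - 9*1 = 27 - 9 = 18)
N(J) = (-20 + J)*(-6 + J) (N(J) = (J - 20)*(J - 1*6) = (-20 + J)*(J - 6) = (-20 + J)*(-6 + J))
b(y, H) = 18
b(10, -2)*N(3 + 6) + 196 = 18*(120 + (3 + 6)² - 26*(3 + 6)) + 196 = 18*(120 + 9² - 26*9) + 196 = 18*(120 + 81 - 234) + 196 = 18*(-33) + 196 = -594 + 196 = -398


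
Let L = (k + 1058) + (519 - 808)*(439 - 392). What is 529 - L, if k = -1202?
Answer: 14256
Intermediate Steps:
L = -13727 (L = (-1202 + 1058) + (519 - 808)*(439 - 392) = -144 - 289*47 = -144 - 13583 = -13727)
529 - L = 529 - 1*(-13727) = 529 + 13727 = 14256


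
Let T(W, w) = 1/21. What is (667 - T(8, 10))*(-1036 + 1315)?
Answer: 1302558/7 ≈ 1.8608e+5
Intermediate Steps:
T(W, w) = 1/21
(667 - T(8, 10))*(-1036 + 1315) = (667 - 1*1/21)*(-1036 + 1315) = (667 - 1/21)*279 = (14006/21)*279 = 1302558/7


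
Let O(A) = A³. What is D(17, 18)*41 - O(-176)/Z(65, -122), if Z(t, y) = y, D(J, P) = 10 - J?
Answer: -2743395/61 ≈ -44974.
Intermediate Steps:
D(17, 18)*41 - O(-176)/Z(65, -122) = (10 - 1*17)*41 - (-176)³/(-122) = (10 - 17)*41 - (-5451776)*(-1)/122 = -7*41 - 1*2725888/61 = -287 - 2725888/61 = -2743395/61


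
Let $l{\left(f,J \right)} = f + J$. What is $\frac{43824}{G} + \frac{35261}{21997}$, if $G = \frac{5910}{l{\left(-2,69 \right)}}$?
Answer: $\frac{10799359981}{21667045} \approx 498.42$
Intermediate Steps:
$l{\left(f,J \right)} = J + f$
$G = \frac{5910}{67}$ ($G = \frac{5910}{69 - 2} = \frac{5910}{67} \approx 88.209$)
$\frac{43824}{G} + \frac{35261}{21997} = \frac{43824}{\frac{5910}{67}} + \frac{35261}{21997} = 43824 \cdot \frac{67}{5910} + 35261 \cdot \frac{1}{21997} = \frac{489368}{985} + \frac{35261}{21997} = \frac{10799359981}{21667045}$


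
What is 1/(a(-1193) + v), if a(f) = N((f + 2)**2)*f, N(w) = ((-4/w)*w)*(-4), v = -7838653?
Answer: -1/7857741 ≈ -1.2726e-7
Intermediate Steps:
N(w) = 16 (N(w) = -4*(-4) = 16)
a(f) = 16*f
1/(a(-1193) + v) = 1/(16*(-1193) - 7838653) = 1/(-19088 - 7838653) = 1/(-7857741) = -1/7857741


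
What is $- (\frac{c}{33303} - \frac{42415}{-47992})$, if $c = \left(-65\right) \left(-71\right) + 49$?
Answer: $- \frac{1636381433}{1598277576} \approx -1.0238$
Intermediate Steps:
$c = 4664$ ($c = 4615 + 49 = 4664$)
$- (\frac{c}{33303} - \frac{42415}{-47992}) = - (\frac{4664}{33303} - \frac{42415}{-47992}) = - (4664 \cdot \frac{1}{33303} - - \frac{42415}{47992}) = - (\frac{4664}{33303} + \frac{42415}{47992}) = \left(-1\right) \frac{1636381433}{1598277576} = - \frac{1636381433}{1598277576}$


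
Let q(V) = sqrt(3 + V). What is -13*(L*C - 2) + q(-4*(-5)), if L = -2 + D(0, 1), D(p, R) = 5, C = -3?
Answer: 143 + sqrt(23) ≈ 147.80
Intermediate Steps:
L = 3 (L = -2 + 5 = 3)
-13*(L*C - 2) + q(-4*(-5)) = -13*(3*(-3) - 2) + sqrt(3 - 4*(-5)) = -13*(-9 - 2) + sqrt(3 + 20) = -13*(-11) + sqrt(23) = 143 + sqrt(23)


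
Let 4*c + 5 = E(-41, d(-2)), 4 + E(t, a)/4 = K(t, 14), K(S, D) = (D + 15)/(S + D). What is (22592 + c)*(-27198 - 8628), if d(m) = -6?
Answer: -14564779663/18 ≈ -8.0915e+8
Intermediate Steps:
K(S, D) = (15 + D)/(D + S)
E(t, a) = -16 + 116/(14 + t) (E(t, a) = -16 + 4*((15 + 14)/(14 + t)) = -16 + 4*(29/(14 + t)) = -16 + 116/(14 + t))
c = -683/108 (c = -5/4 + (4*(-27 - 4*(-41))/(14 - 41))/4 = -5/4 + (4*(-27 + 164)/(-27))/4 = -5/4 + (4*(-1/27)*137)/4 = -5/4 + (¼)*(-548/27) = -5/4 - 137/27 = -683/108 ≈ -6.3241)
(22592 + c)*(-27198 - 8628) = (22592 - 683/108)*(-27198 - 8628) = (2439253/108)*(-35826) = -14564779663/18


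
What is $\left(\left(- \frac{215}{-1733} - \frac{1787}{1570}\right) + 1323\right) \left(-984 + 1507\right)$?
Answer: $\frac{1881164217607}{2720810} \approx 6.914 \cdot 10^{5}$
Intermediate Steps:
$\left(\left(- \frac{215}{-1733} - \frac{1787}{1570}\right) + 1323\right) \left(-984 + 1507\right) = \left(\left(\left(-215\right) \left(- \frac{1}{1733}\right) - \frac{1787}{1570}\right) + 1323\right) 523 = \left(\left(\frac{215}{1733} - \frac{1787}{1570}\right) + 1323\right) 523 = \left(- \frac{2759321}{2720810} + 1323\right) 523 = \frac{3596872309}{2720810} \cdot 523 = \frac{1881164217607}{2720810}$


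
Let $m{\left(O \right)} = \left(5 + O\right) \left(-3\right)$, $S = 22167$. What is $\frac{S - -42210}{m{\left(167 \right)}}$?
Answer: $- \frac{21459}{172} \approx -124.76$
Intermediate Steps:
$m{\left(O \right)} = -15 - 3 O$
$\frac{S - -42210}{m{\left(167 \right)}} = \frac{22167 - -42210}{-15 - 501} = \frac{22167 + 42210}{-15 - 501} = \frac{64377}{-516} = 64377 \left(- \frac{1}{516}\right) = - \frac{21459}{172}$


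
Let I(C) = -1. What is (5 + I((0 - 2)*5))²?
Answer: 16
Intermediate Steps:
(5 + I((0 - 2)*5))² = (5 - 1)² = 4² = 16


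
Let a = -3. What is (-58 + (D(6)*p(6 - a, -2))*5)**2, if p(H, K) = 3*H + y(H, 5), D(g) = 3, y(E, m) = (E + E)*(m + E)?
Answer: 17032129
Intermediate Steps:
y(E, m) = 2*E*(E + m) (y(E, m) = (2*E)*(E + m) = 2*E*(E + m))
p(H, K) = 3*H + 2*H*(5 + H) (p(H, K) = 3*H + 2*H*(H + 5) = 3*H + 2*H*(5 + H))
(-58 + (D(6)*p(6 - a, -2))*5)**2 = (-58 + (3*((6 - 1*(-3))*(13 + 2*(6 - 1*(-3)))))*5)**2 = (-58 + (3*((6 + 3)*(13 + 2*(6 + 3))))*5)**2 = (-58 + (3*(9*(13 + 2*9)))*5)**2 = (-58 + (3*(9*(13 + 18)))*5)**2 = (-58 + (3*(9*31))*5)**2 = (-58 + (3*279)*5)**2 = (-58 + 837*5)**2 = (-58 + 4185)**2 = 4127**2 = 17032129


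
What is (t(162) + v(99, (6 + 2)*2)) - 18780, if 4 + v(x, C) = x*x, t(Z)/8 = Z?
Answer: -7687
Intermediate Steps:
t(Z) = 8*Z
v(x, C) = -4 + x**2 (v(x, C) = -4 + x*x = -4 + x**2)
(t(162) + v(99, (6 + 2)*2)) - 18780 = (8*162 + (-4 + 99**2)) - 18780 = (1296 + (-4 + 9801)) - 18780 = (1296 + 9797) - 18780 = 11093 - 18780 = -7687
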